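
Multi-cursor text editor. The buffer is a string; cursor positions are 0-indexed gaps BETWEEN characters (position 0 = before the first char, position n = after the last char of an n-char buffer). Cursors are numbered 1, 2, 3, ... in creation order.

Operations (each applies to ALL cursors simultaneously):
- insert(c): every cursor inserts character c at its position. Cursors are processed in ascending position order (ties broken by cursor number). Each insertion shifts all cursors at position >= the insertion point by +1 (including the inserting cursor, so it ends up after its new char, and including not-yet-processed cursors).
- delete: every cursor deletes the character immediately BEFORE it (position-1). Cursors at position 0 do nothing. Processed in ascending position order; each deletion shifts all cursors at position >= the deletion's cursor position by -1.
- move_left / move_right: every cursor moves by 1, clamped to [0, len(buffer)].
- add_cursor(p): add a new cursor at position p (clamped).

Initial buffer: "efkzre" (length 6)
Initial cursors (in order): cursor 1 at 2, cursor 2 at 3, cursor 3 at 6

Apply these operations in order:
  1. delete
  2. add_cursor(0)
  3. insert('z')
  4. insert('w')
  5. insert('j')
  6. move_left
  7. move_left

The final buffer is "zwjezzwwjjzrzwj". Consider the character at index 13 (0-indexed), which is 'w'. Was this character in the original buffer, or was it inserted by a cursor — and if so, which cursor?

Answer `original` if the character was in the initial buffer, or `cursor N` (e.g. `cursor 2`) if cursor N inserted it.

Answer: cursor 3

Derivation:
After op 1 (delete): buffer="ezr" (len 3), cursors c1@1 c2@1 c3@3, authorship ...
After op 2 (add_cursor(0)): buffer="ezr" (len 3), cursors c4@0 c1@1 c2@1 c3@3, authorship ...
After op 3 (insert('z')): buffer="zezzzrz" (len 7), cursors c4@1 c1@4 c2@4 c3@7, authorship 4.12..3
After op 4 (insert('w')): buffer="zwezzwwzrzw" (len 11), cursors c4@2 c1@7 c2@7 c3@11, authorship 44.1212..33
After op 5 (insert('j')): buffer="zwjezzwwjjzrzwj" (len 15), cursors c4@3 c1@10 c2@10 c3@15, authorship 444.121212..333
After op 6 (move_left): buffer="zwjezzwwjjzrzwj" (len 15), cursors c4@2 c1@9 c2@9 c3@14, authorship 444.121212..333
After op 7 (move_left): buffer="zwjezzwwjjzrzwj" (len 15), cursors c4@1 c1@8 c2@8 c3@13, authorship 444.121212..333
Authorship (.=original, N=cursor N): 4 4 4 . 1 2 1 2 1 2 . . 3 3 3
Index 13: author = 3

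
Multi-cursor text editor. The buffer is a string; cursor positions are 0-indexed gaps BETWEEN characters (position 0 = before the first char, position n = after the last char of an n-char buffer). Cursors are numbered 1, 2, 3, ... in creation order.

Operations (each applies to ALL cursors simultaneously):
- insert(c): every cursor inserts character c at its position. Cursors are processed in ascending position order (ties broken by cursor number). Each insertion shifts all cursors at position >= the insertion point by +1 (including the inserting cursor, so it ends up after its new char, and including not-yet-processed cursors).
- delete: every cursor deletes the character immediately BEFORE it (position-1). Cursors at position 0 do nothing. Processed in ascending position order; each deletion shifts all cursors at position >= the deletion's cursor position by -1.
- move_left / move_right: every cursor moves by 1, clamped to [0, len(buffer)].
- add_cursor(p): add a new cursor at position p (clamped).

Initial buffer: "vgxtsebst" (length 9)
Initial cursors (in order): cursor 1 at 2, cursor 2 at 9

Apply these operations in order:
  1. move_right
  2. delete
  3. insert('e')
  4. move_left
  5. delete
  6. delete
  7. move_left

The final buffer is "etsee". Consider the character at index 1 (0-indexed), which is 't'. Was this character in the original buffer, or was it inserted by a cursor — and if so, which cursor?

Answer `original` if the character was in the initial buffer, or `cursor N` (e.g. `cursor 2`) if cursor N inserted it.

Answer: original

Derivation:
After op 1 (move_right): buffer="vgxtsebst" (len 9), cursors c1@3 c2@9, authorship .........
After op 2 (delete): buffer="vgtsebs" (len 7), cursors c1@2 c2@7, authorship .......
After op 3 (insert('e')): buffer="vgetsebse" (len 9), cursors c1@3 c2@9, authorship ..1.....2
After op 4 (move_left): buffer="vgetsebse" (len 9), cursors c1@2 c2@8, authorship ..1.....2
After op 5 (delete): buffer="vetsebe" (len 7), cursors c1@1 c2@6, authorship .1....2
After op 6 (delete): buffer="etsee" (len 5), cursors c1@0 c2@4, authorship 1...2
After op 7 (move_left): buffer="etsee" (len 5), cursors c1@0 c2@3, authorship 1...2
Authorship (.=original, N=cursor N): 1 . . . 2
Index 1: author = original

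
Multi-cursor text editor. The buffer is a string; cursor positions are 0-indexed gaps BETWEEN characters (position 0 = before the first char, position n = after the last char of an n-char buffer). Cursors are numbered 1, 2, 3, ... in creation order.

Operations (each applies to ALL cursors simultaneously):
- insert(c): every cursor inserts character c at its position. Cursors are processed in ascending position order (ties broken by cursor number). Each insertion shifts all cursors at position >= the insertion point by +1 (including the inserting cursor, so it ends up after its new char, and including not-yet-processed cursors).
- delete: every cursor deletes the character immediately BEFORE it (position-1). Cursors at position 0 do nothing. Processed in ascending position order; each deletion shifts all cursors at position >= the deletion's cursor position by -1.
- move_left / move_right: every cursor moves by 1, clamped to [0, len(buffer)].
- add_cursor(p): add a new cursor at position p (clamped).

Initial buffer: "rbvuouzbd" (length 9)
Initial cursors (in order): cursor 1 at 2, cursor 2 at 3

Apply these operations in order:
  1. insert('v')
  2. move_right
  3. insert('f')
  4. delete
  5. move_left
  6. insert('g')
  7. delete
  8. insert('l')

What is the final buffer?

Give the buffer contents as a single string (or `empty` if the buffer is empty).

After op 1 (insert('v')): buffer="rbvvvuouzbd" (len 11), cursors c1@3 c2@5, authorship ..1.2......
After op 2 (move_right): buffer="rbvvvuouzbd" (len 11), cursors c1@4 c2@6, authorship ..1.2......
After op 3 (insert('f')): buffer="rbvvfvufouzbd" (len 13), cursors c1@5 c2@8, authorship ..1.12.2.....
After op 4 (delete): buffer="rbvvvuouzbd" (len 11), cursors c1@4 c2@6, authorship ..1.2......
After op 5 (move_left): buffer="rbvvvuouzbd" (len 11), cursors c1@3 c2@5, authorship ..1.2......
After op 6 (insert('g')): buffer="rbvgvvguouzbd" (len 13), cursors c1@4 c2@7, authorship ..11.22......
After op 7 (delete): buffer="rbvvvuouzbd" (len 11), cursors c1@3 c2@5, authorship ..1.2......
After op 8 (insert('l')): buffer="rbvlvvluouzbd" (len 13), cursors c1@4 c2@7, authorship ..11.22......

Answer: rbvlvvluouzbd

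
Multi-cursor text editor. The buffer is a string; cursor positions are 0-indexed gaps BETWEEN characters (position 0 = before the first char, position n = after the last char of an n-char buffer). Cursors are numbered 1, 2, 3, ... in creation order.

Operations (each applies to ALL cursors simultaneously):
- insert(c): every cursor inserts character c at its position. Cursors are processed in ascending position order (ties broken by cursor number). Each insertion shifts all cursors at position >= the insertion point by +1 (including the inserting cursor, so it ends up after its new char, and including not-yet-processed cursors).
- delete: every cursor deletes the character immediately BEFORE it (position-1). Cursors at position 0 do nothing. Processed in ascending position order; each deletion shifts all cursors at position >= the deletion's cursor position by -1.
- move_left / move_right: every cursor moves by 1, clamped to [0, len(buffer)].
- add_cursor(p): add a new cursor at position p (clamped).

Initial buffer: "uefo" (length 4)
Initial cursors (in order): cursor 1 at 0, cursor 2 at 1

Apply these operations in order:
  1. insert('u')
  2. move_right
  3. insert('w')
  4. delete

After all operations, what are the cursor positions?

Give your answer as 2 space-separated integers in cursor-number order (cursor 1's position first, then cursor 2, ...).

After op 1 (insert('u')): buffer="uuuefo" (len 6), cursors c1@1 c2@3, authorship 1.2...
After op 2 (move_right): buffer="uuuefo" (len 6), cursors c1@2 c2@4, authorship 1.2...
After op 3 (insert('w')): buffer="uuwuewfo" (len 8), cursors c1@3 c2@6, authorship 1.12.2..
After op 4 (delete): buffer="uuuefo" (len 6), cursors c1@2 c2@4, authorship 1.2...

Answer: 2 4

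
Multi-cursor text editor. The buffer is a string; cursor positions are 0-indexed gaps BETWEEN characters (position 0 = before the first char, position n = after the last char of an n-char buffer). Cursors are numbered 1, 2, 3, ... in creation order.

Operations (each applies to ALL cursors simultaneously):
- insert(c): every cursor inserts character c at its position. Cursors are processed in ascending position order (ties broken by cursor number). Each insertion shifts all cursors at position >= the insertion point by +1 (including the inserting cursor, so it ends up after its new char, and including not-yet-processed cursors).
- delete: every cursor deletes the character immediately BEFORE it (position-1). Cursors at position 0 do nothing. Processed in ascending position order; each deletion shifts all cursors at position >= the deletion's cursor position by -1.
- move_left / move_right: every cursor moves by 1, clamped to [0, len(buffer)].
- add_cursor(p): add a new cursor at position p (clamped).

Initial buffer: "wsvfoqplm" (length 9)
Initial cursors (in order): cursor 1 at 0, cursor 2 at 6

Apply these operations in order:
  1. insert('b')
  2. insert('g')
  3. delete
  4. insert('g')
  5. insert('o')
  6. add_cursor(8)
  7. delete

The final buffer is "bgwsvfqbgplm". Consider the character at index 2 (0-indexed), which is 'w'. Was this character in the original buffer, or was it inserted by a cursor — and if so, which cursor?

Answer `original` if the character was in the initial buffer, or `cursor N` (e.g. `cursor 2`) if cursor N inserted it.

After op 1 (insert('b')): buffer="bwsvfoqbplm" (len 11), cursors c1@1 c2@8, authorship 1......2...
After op 2 (insert('g')): buffer="bgwsvfoqbgplm" (len 13), cursors c1@2 c2@10, authorship 11......22...
After op 3 (delete): buffer="bwsvfoqbplm" (len 11), cursors c1@1 c2@8, authorship 1......2...
After op 4 (insert('g')): buffer="bgwsvfoqbgplm" (len 13), cursors c1@2 c2@10, authorship 11......22...
After op 5 (insert('o')): buffer="bgowsvfoqbgoplm" (len 15), cursors c1@3 c2@12, authorship 111......222...
After op 6 (add_cursor(8)): buffer="bgowsvfoqbgoplm" (len 15), cursors c1@3 c3@8 c2@12, authorship 111......222...
After op 7 (delete): buffer="bgwsvfqbgplm" (len 12), cursors c1@2 c3@6 c2@9, authorship 11.....22...
Authorship (.=original, N=cursor N): 1 1 . . . . . 2 2 . . .
Index 2: author = original

Answer: original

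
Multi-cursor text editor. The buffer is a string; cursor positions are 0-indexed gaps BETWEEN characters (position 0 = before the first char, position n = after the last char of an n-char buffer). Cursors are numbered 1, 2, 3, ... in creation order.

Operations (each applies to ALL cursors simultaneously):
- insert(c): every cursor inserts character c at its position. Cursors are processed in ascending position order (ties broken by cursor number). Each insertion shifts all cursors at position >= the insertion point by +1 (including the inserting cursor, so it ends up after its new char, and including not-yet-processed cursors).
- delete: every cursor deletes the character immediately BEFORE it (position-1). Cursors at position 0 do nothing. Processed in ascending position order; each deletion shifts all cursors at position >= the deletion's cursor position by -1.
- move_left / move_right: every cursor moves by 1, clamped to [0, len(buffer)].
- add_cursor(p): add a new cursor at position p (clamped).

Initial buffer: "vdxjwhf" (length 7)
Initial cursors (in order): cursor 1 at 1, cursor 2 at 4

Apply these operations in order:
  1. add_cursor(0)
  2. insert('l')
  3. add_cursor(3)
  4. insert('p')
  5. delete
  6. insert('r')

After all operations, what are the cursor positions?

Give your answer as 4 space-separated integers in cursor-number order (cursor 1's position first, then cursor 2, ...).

Answer: 6 11 2 6

Derivation:
After op 1 (add_cursor(0)): buffer="vdxjwhf" (len 7), cursors c3@0 c1@1 c2@4, authorship .......
After op 2 (insert('l')): buffer="lvldxjlwhf" (len 10), cursors c3@1 c1@3 c2@7, authorship 3.1...2...
After op 3 (add_cursor(3)): buffer="lvldxjlwhf" (len 10), cursors c3@1 c1@3 c4@3 c2@7, authorship 3.1...2...
After op 4 (insert('p')): buffer="lpvlppdxjlpwhf" (len 14), cursors c3@2 c1@6 c4@6 c2@11, authorship 33.114...22...
After op 5 (delete): buffer="lvldxjlwhf" (len 10), cursors c3@1 c1@3 c4@3 c2@7, authorship 3.1...2...
After op 6 (insert('r')): buffer="lrvlrrdxjlrwhf" (len 14), cursors c3@2 c1@6 c4@6 c2@11, authorship 33.114...22...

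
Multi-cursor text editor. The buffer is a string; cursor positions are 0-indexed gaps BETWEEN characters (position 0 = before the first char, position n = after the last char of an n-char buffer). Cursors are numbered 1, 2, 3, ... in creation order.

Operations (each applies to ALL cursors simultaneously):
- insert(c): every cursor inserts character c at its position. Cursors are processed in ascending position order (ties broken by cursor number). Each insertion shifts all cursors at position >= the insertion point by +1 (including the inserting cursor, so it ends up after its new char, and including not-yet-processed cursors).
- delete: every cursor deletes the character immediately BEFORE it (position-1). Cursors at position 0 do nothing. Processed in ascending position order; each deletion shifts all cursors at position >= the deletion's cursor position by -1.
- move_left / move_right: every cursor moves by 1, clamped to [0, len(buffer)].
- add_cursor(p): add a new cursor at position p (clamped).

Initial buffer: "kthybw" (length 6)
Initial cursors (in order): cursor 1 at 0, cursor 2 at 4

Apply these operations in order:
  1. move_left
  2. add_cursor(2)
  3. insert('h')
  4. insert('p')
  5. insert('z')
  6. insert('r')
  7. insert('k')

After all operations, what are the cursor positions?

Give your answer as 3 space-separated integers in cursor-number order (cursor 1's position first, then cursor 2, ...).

After op 1 (move_left): buffer="kthybw" (len 6), cursors c1@0 c2@3, authorship ......
After op 2 (add_cursor(2)): buffer="kthybw" (len 6), cursors c1@0 c3@2 c2@3, authorship ......
After op 3 (insert('h')): buffer="hkthhhybw" (len 9), cursors c1@1 c3@4 c2@6, authorship 1..3.2...
After op 4 (insert('p')): buffer="hpkthphhpybw" (len 12), cursors c1@2 c3@6 c2@9, authorship 11..33.22...
After op 5 (insert('z')): buffer="hpzkthpzhhpzybw" (len 15), cursors c1@3 c3@8 c2@12, authorship 111..333.222...
After op 6 (insert('r')): buffer="hpzrkthpzrhhpzrybw" (len 18), cursors c1@4 c3@10 c2@15, authorship 1111..3333.2222...
After op 7 (insert('k')): buffer="hpzrkkthpzrkhhpzrkybw" (len 21), cursors c1@5 c3@12 c2@18, authorship 11111..33333.22222...

Answer: 5 18 12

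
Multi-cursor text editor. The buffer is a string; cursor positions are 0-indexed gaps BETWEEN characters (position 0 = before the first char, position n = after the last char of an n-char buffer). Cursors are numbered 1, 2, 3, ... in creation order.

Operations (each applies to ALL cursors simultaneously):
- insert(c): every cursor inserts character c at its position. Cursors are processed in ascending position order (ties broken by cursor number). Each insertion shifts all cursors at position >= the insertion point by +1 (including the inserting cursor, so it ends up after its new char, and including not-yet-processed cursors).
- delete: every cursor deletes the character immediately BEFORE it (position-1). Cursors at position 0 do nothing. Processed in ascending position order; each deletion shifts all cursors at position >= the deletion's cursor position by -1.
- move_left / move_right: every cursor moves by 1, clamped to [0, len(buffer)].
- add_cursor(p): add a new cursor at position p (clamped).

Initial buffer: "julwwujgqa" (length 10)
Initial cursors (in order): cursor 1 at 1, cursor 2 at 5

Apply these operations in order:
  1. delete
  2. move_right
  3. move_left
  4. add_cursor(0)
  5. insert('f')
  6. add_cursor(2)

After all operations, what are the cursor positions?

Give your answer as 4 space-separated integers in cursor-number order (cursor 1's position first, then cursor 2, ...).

Answer: 2 6 2 2

Derivation:
After op 1 (delete): buffer="ulwujgqa" (len 8), cursors c1@0 c2@3, authorship ........
After op 2 (move_right): buffer="ulwujgqa" (len 8), cursors c1@1 c2@4, authorship ........
After op 3 (move_left): buffer="ulwujgqa" (len 8), cursors c1@0 c2@3, authorship ........
After op 4 (add_cursor(0)): buffer="ulwujgqa" (len 8), cursors c1@0 c3@0 c2@3, authorship ........
After op 5 (insert('f')): buffer="ffulwfujgqa" (len 11), cursors c1@2 c3@2 c2@6, authorship 13...2.....
After op 6 (add_cursor(2)): buffer="ffulwfujgqa" (len 11), cursors c1@2 c3@2 c4@2 c2@6, authorship 13...2.....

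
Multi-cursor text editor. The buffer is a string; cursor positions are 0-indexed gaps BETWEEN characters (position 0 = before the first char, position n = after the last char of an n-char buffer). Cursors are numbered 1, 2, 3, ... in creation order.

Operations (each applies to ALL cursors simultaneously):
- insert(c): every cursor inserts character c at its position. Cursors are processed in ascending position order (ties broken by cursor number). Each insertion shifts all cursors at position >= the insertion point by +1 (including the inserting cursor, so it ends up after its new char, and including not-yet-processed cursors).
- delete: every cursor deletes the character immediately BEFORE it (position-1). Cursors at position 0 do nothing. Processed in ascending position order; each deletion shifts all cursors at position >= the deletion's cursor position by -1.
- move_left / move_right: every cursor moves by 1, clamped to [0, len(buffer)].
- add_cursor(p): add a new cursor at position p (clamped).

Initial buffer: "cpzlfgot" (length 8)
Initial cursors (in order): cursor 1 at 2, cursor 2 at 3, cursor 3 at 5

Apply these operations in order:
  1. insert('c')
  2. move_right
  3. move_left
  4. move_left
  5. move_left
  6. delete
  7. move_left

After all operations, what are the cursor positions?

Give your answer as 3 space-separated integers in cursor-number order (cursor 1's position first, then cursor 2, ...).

After op 1 (insert('c')): buffer="cpczclfcgot" (len 11), cursors c1@3 c2@5 c3@8, authorship ..1.2..3...
After op 2 (move_right): buffer="cpczclfcgot" (len 11), cursors c1@4 c2@6 c3@9, authorship ..1.2..3...
After op 3 (move_left): buffer="cpczclfcgot" (len 11), cursors c1@3 c2@5 c3@8, authorship ..1.2..3...
After op 4 (move_left): buffer="cpczclfcgot" (len 11), cursors c1@2 c2@4 c3@7, authorship ..1.2..3...
After op 5 (move_left): buffer="cpczclfcgot" (len 11), cursors c1@1 c2@3 c3@6, authorship ..1.2..3...
After op 6 (delete): buffer="pzcfcgot" (len 8), cursors c1@0 c2@1 c3@3, authorship ..2.3...
After op 7 (move_left): buffer="pzcfcgot" (len 8), cursors c1@0 c2@0 c3@2, authorship ..2.3...

Answer: 0 0 2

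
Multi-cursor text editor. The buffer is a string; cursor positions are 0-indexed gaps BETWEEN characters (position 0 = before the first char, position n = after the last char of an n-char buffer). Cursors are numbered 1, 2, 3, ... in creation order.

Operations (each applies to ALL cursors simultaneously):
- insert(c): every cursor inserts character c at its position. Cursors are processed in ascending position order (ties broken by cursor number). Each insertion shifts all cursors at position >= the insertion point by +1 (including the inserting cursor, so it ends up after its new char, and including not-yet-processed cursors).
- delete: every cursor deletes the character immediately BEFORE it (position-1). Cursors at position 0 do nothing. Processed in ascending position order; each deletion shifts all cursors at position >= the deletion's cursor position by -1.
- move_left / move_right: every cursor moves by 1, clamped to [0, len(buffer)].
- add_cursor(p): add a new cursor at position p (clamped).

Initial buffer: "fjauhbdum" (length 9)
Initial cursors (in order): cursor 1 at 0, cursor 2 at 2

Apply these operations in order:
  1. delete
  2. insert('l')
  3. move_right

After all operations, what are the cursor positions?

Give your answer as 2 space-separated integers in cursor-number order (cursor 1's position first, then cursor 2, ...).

After op 1 (delete): buffer="fauhbdum" (len 8), cursors c1@0 c2@1, authorship ........
After op 2 (insert('l')): buffer="lflauhbdum" (len 10), cursors c1@1 c2@3, authorship 1.2.......
After op 3 (move_right): buffer="lflauhbdum" (len 10), cursors c1@2 c2@4, authorship 1.2.......

Answer: 2 4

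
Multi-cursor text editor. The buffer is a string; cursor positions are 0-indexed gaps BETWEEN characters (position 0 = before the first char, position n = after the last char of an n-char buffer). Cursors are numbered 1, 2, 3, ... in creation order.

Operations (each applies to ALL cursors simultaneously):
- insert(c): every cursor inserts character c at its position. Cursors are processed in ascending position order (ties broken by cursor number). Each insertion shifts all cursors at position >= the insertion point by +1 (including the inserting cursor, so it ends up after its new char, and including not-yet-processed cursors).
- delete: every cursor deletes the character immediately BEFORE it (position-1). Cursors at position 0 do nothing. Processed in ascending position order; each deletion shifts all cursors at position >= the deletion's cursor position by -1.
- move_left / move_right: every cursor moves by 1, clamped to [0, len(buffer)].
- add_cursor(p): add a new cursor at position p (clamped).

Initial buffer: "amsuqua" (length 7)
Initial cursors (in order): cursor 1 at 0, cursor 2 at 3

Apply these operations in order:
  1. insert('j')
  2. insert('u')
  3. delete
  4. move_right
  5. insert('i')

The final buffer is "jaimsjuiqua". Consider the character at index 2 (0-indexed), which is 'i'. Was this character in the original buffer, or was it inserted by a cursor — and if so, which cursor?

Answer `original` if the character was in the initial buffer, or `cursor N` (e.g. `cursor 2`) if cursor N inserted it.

Answer: cursor 1

Derivation:
After op 1 (insert('j')): buffer="jamsjuqua" (len 9), cursors c1@1 c2@5, authorship 1...2....
After op 2 (insert('u')): buffer="juamsjuuqua" (len 11), cursors c1@2 c2@7, authorship 11...22....
After op 3 (delete): buffer="jamsjuqua" (len 9), cursors c1@1 c2@5, authorship 1...2....
After op 4 (move_right): buffer="jamsjuqua" (len 9), cursors c1@2 c2@6, authorship 1...2....
After op 5 (insert('i')): buffer="jaimsjuiqua" (len 11), cursors c1@3 c2@8, authorship 1.1..2.2...
Authorship (.=original, N=cursor N): 1 . 1 . . 2 . 2 . . .
Index 2: author = 1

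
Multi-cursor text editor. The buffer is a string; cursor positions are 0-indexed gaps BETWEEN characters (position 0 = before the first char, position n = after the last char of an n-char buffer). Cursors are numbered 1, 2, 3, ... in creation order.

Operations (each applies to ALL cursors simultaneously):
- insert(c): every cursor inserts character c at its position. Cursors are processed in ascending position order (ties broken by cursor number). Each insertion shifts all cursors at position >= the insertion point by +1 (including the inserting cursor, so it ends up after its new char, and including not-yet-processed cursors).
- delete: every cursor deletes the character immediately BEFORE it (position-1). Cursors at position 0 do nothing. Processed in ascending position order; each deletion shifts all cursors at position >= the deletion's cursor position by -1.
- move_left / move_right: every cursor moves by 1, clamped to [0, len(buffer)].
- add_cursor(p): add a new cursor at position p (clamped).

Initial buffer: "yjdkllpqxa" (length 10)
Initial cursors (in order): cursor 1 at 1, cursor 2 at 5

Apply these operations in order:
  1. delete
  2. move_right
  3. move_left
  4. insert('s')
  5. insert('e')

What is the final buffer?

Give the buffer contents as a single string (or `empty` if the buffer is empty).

After op 1 (delete): buffer="jdklpqxa" (len 8), cursors c1@0 c2@3, authorship ........
After op 2 (move_right): buffer="jdklpqxa" (len 8), cursors c1@1 c2@4, authorship ........
After op 3 (move_left): buffer="jdklpqxa" (len 8), cursors c1@0 c2@3, authorship ........
After op 4 (insert('s')): buffer="sjdkslpqxa" (len 10), cursors c1@1 c2@5, authorship 1...2.....
After op 5 (insert('e')): buffer="sejdkselpqxa" (len 12), cursors c1@2 c2@7, authorship 11...22.....

Answer: sejdkselpqxa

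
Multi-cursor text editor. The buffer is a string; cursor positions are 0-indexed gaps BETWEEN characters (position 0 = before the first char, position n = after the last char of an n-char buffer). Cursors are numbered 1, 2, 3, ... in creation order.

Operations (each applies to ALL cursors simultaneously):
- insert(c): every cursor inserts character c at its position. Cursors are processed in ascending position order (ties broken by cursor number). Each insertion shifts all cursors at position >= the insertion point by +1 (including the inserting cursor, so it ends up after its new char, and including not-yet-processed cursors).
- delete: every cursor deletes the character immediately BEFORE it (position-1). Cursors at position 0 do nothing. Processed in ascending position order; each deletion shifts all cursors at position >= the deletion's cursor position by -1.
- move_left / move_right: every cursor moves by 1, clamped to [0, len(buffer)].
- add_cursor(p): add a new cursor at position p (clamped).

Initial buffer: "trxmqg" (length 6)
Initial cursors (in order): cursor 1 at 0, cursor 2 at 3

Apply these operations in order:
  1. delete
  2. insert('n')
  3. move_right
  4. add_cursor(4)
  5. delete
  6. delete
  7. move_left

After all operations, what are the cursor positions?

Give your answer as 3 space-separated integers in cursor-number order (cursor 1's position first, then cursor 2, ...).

Answer: 0 0 0

Derivation:
After op 1 (delete): buffer="trmqg" (len 5), cursors c1@0 c2@2, authorship .....
After op 2 (insert('n')): buffer="ntrnmqg" (len 7), cursors c1@1 c2@4, authorship 1..2...
After op 3 (move_right): buffer="ntrnmqg" (len 7), cursors c1@2 c2@5, authorship 1..2...
After op 4 (add_cursor(4)): buffer="ntrnmqg" (len 7), cursors c1@2 c3@4 c2@5, authorship 1..2...
After op 5 (delete): buffer="nrqg" (len 4), cursors c1@1 c2@2 c3@2, authorship 1...
After op 6 (delete): buffer="qg" (len 2), cursors c1@0 c2@0 c3@0, authorship ..
After op 7 (move_left): buffer="qg" (len 2), cursors c1@0 c2@0 c3@0, authorship ..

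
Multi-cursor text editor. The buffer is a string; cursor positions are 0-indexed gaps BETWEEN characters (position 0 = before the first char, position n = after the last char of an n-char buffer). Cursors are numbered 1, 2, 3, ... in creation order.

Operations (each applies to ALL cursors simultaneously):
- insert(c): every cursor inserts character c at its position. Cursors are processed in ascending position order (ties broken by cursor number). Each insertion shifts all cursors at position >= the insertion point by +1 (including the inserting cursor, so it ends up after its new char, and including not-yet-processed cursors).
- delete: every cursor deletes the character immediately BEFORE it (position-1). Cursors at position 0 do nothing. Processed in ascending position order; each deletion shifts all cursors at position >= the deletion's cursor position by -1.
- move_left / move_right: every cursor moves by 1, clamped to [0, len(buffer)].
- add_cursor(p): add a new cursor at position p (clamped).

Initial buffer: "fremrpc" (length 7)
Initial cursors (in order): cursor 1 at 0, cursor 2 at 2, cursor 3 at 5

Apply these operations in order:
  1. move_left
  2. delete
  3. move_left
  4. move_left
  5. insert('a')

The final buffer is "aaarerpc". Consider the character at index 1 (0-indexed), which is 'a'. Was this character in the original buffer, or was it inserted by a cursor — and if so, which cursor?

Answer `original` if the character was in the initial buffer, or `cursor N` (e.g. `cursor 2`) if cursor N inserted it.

Answer: cursor 2

Derivation:
After op 1 (move_left): buffer="fremrpc" (len 7), cursors c1@0 c2@1 c3@4, authorship .......
After op 2 (delete): buffer="rerpc" (len 5), cursors c1@0 c2@0 c3@2, authorship .....
After op 3 (move_left): buffer="rerpc" (len 5), cursors c1@0 c2@0 c3@1, authorship .....
After op 4 (move_left): buffer="rerpc" (len 5), cursors c1@0 c2@0 c3@0, authorship .....
After op 5 (insert('a')): buffer="aaarerpc" (len 8), cursors c1@3 c2@3 c3@3, authorship 123.....
Authorship (.=original, N=cursor N): 1 2 3 . . . . .
Index 1: author = 2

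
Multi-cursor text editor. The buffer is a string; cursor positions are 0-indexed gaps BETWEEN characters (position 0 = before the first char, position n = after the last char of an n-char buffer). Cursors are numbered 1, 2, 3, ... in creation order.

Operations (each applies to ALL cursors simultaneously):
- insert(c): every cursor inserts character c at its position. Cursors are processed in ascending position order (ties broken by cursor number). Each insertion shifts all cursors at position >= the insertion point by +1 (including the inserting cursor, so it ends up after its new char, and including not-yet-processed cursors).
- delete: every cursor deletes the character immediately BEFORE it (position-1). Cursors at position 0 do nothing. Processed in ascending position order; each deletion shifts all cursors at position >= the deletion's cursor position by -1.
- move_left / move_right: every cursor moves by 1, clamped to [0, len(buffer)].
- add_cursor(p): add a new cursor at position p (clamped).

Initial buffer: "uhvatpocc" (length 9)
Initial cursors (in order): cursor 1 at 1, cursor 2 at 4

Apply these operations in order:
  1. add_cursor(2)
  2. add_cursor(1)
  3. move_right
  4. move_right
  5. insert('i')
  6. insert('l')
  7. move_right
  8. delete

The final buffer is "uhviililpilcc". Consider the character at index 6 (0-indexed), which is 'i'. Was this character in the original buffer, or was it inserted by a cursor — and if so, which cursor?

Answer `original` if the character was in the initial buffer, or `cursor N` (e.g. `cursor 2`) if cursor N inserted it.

After op 1 (add_cursor(2)): buffer="uhvatpocc" (len 9), cursors c1@1 c3@2 c2@4, authorship .........
After op 2 (add_cursor(1)): buffer="uhvatpocc" (len 9), cursors c1@1 c4@1 c3@2 c2@4, authorship .........
After op 3 (move_right): buffer="uhvatpocc" (len 9), cursors c1@2 c4@2 c3@3 c2@5, authorship .........
After op 4 (move_right): buffer="uhvatpocc" (len 9), cursors c1@3 c4@3 c3@4 c2@6, authorship .........
After op 5 (insert('i')): buffer="uhviiaitpiocc" (len 13), cursors c1@5 c4@5 c3@7 c2@10, authorship ...14.3..2...
After op 6 (insert('l')): buffer="uhviillailtpilocc" (len 17), cursors c1@7 c4@7 c3@10 c2@14, authorship ...1414.33..22...
After op 7 (move_right): buffer="uhviillailtpilocc" (len 17), cursors c1@8 c4@8 c3@11 c2@15, authorship ...1414.33..22...
After op 8 (delete): buffer="uhviililpilcc" (len 13), cursors c1@6 c4@6 c3@8 c2@11, authorship ...14133.22..
Authorship (.=original, N=cursor N): . . . 1 4 1 3 3 . 2 2 . .
Index 6: author = 3

Answer: cursor 3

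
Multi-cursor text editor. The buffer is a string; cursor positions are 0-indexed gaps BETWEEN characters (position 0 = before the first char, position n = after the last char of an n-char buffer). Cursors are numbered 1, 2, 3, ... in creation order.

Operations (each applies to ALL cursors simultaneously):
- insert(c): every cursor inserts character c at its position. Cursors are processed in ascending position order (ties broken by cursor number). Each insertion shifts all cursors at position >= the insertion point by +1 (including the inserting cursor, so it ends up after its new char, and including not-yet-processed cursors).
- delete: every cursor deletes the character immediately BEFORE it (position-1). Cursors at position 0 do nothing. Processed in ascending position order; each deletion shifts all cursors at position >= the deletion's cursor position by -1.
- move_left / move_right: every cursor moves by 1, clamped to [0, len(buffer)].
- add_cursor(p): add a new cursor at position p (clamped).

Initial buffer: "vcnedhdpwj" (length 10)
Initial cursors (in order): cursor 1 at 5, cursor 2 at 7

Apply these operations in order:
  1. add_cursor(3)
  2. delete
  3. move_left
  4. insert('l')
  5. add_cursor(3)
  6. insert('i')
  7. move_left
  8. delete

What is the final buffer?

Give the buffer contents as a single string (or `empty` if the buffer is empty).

Answer: viiieihpwj

Derivation:
After op 1 (add_cursor(3)): buffer="vcnedhdpwj" (len 10), cursors c3@3 c1@5 c2@7, authorship ..........
After op 2 (delete): buffer="vcehpwj" (len 7), cursors c3@2 c1@3 c2@4, authorship .......
After op 3 (move_left): buffer="vcehpwj" (len 7), cursors c3@1 c1@2 c2@3, authorship .......
After op 4 (insert('l')): buffer="vlclelhpwj" (len 10), cursors c3@2 c1@4 c2@6, authorship .3.1.2....
After op 5 (add_cursor(3)): buffer="vlclelhpwj" (len 10), cursors c3@2 c4@3 c1@4 c2@6, authorship .3.1.2....
After op 6 (insert('i')): buffer="vlicilielihpwj" (len 14), cursors c3@3 c4@5 c1@7 c2@10, authorship .33.411.22....
After op 7 (move_left): buffer="vlicilielihpwj" (len 14), cursors c3@2 c4@4 c1@6 c2@9, authorship .33.411.22....
After op 8 (delete): buffer="viiieihpwj" (len 10), cursors c3@1 c4@2 c1@3 c2@5, authorship .341.2....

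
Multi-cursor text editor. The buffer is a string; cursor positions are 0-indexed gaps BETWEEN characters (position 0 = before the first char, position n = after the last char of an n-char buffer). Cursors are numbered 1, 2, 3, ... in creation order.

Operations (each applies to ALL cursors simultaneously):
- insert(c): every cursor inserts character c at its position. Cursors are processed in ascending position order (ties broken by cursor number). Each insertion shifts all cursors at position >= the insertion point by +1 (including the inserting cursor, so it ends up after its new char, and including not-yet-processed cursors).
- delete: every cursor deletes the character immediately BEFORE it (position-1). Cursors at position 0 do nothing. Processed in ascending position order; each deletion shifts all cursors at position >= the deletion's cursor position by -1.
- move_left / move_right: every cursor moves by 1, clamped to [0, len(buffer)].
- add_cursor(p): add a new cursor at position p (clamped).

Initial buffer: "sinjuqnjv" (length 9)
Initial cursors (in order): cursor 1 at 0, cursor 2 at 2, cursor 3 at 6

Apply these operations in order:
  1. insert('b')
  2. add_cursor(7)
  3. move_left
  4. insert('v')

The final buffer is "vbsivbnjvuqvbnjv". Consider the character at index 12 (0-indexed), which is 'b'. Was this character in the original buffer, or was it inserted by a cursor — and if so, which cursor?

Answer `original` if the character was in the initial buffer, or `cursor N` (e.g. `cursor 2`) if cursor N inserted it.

Answer: cursor 3

Derivation:
After op 1 (insert('b')): buffer="bsibnjuqbnjv" (len 12), cursors c1@1 c2@4 c3@9, authorship 1..2....3...
After op 2 (add_cursor(7)): buffer="bsibnjuqbnjv" (len 12), cursors c1@1 c2@4 c4@7 c3@9, authorship 1..2....3...
After op 3 (move_left): buffer="bsibnjuqbnjv" (len 12), cursors c1@0 c2@3 c4@6 c3@8, authorship 1..2....3...
After op 4 (insert('v')): buffer="vbsivbnjvuqvbnjv" (len 16), cursors c1@1 c2@5 c4@9 c3@12, authorship 11..22..4..33...
Authorship (.=original, N=cursor N): 1 1 . . 2 2 . . 4 . . 3 3 . . .
Index 12: author = 3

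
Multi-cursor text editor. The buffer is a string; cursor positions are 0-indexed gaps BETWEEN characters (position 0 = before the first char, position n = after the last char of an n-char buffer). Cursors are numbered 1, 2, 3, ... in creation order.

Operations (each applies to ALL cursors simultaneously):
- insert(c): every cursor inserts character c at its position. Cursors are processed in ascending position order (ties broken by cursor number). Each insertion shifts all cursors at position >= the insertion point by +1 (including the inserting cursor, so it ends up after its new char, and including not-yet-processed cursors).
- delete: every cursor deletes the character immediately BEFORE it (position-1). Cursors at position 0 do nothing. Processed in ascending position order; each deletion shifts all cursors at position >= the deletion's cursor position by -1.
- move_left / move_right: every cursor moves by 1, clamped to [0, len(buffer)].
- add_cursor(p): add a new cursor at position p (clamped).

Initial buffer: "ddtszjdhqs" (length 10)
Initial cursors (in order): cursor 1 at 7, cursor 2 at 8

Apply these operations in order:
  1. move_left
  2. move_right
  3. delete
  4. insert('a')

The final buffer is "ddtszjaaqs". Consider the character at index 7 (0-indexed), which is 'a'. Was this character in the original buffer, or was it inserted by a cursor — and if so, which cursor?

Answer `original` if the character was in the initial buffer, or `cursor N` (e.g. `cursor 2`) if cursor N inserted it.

Answer: cursor 2

Derivation:
After op 1 (move_left): buffer="ddtszjdhqs" (len 10), cursors c1@6 c2@7, authorship ..........
After op 2 (move_right): buffer="ddtszjdhqs" (len 10), cursors c1@7 c2@8, authorship ..........
After op 3 (delete): buffer="ddtszjqs" (len 8), cursors c1@6 c2@6, authorship ........
After op 4 (insert('a')): buffer="ddtszjaaqs" (len 10), cursors c1@8 c2@8, authorship ......12..
Authorship (.=original, N=cursor N): . . . . . . 1 2 . .
Index 7: author = 2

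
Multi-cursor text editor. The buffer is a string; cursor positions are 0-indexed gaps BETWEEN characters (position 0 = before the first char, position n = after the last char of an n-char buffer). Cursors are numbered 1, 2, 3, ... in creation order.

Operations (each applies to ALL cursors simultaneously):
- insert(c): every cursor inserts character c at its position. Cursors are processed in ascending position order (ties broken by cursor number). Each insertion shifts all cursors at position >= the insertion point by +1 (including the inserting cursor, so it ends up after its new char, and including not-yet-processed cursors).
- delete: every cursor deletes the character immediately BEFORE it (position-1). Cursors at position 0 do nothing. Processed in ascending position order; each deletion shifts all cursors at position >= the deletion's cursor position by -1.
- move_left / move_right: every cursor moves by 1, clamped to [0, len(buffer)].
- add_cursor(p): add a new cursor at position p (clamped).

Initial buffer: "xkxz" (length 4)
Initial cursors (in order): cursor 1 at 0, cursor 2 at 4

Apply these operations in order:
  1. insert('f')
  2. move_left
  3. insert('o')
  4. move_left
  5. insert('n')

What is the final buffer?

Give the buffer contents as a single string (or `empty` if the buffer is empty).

Answer: nofxkxznof

Derivation:
After op 1 (insert('f')): buffer="fxkxzf" (len 6), cursors c1@1 c2@6, authorship 1....2
After op 2 (move_left): buffer="fxkxzf" (len 6), cursors c1@0 c2@5, authorship 1....2
After op 3 (insert('o')): buffer="ofxkxzof" (len 8), cursors c1@1 c2@7, authorship 11....22
After op 4 (move_left): buffer="ofxkxzof" (len 8), cursors c1@0 c2@6, authorship 11....22
After op 5 (insert('n')): buffer="nofxkxznof" (len 10), cursors c1@1 c2@8, authorship 111....222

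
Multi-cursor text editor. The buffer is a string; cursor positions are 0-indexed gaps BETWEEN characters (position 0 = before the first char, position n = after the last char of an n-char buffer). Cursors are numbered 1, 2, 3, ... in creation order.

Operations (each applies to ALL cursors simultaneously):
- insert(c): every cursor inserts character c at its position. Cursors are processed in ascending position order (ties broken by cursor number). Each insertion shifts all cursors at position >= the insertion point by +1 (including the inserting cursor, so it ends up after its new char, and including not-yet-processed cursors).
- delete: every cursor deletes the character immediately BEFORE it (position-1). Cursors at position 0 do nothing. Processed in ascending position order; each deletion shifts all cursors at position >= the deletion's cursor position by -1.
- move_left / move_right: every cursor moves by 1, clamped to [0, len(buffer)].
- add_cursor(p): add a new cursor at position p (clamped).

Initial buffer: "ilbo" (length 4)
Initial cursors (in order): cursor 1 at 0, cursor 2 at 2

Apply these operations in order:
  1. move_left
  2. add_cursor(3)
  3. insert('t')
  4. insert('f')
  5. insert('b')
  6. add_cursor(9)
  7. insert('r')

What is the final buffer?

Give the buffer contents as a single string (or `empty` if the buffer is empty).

Answer: tfbritfbrlbrtfbro

Derivation:
After op 1 (move_left): buffer="ilbo" (len 4), cursors c1@0 c2@1, authorship ....
After op 2 (add_cursor(3)): buffer="ilbo" (len 4), cursors c1@0 c2@1 c3@3, authorship ....
After op 3 (insert('t')): buffer="titlbto" (len 7), cursors c1@1 c2@3 c3@6, authorship 1.2..3.
After op 4 (insert('f')): buffer="tfitflbtfo" (len 10), cursors c1@2 c2@5 c3@9, authorship 11.22..33.
After op 5 (insert('b')): buffer="tfbitfblbtfbo" (len 13), cursors c1@3 c2@7 c3@12, authorship 111.222..333.
After op 6 (add_cursor(9)): buffer="tfbitfblbtfbo" (len 13), cursors c1@3 c2@7 c4@9 c3@12, authorship 111.222..333.
After op 7 (insert('r')): buffer="tfbritfbrlbrtfbro" (len 17), cursors c1@4 c2@9 c4@12 c3@16, authorship 1111.2222..43333.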